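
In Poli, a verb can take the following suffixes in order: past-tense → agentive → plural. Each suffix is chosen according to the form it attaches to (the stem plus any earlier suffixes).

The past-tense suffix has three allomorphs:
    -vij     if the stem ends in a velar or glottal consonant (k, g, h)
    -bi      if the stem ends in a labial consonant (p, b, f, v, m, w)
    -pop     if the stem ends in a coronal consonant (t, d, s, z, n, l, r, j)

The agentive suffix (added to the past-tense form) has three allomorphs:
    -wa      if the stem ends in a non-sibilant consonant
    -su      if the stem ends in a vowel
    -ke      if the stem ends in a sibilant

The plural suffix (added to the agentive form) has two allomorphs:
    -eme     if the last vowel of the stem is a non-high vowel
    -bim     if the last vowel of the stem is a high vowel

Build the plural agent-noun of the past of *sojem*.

*sojem*: final consonant = /m/, labial → -bi → *sojembi*.
The past-tense form *sojembi* — final sound /i/ (a vowel) → -su → *sojembisu*.
The agentive form *sojembisu*: last vowel = /u/, a high vowel → -bim → *sojembisubim*.

sojembisubim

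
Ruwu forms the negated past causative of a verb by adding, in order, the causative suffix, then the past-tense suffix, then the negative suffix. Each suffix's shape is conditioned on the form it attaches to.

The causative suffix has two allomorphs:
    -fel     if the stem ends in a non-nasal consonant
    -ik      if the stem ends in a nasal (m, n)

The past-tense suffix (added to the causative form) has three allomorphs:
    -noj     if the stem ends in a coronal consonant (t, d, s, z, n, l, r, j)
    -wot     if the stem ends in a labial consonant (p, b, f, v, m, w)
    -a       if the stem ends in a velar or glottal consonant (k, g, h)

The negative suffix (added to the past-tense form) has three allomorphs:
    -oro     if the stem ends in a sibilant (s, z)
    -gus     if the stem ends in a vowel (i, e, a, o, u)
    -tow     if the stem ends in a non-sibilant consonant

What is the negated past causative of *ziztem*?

ziztemikagus

Since the final consonant of *ziztem* is /m/ (a nasal), it takes -ik, giving *ziztemik*.
Since the final consonant of the causative form *ziztemik* is /k/ (velar/glottal), it takes -a, giving *ziztemika*.
The past-tense form *ziztemika* — final sound /a/ (a vowel) → -gus → *ziztemikagus*.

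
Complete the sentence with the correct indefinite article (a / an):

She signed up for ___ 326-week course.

a

The indefinite article is chosen by the initial *sound* of the following word, not its spelling.
The number *326* is spoken "three hundred …", beginning with /θriː/ — a consonant sound.
So the article is *a*: She signed up for a 326-week course.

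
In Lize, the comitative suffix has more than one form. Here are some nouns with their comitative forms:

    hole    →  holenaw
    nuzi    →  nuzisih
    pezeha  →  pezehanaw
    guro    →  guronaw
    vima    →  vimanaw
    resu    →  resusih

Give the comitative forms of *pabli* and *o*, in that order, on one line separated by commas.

pablisih, onaw

The suffix is conditioned by the last vowel: -sih when the last vowel of the stem is a high vowel (*nuzi*, *resu*); -naw when the last vowel of the stem is a non-high vowel (*hole*, *pezeha*, *guro*, *vima*).
Since the last vowel of *pabli* is /i/ (a high vowel), it takes -sih, giving *pablisih*.
*o*: last vowel = /o/, a non-high vowel → -naw → *onaw*.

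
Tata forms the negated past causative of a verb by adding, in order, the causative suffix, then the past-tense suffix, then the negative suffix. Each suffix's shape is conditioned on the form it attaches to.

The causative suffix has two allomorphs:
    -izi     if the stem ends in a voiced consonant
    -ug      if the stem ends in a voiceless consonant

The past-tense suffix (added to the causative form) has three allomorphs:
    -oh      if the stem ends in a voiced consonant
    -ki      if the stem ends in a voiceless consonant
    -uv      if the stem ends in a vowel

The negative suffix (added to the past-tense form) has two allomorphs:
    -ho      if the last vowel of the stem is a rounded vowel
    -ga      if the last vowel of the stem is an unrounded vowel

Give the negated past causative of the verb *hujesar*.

hujesariziuvho

*hujesar* — final consonant /r/ (voiced) → -izi → *hujesarizi*.
The causative form *hujesarizi*: final sound = /i/, a vowel → -uv → *hujesariziuv*.
Since the last vowel of the past-tense form *hujesariziuv* is /u/ (a rounded vowel), it takes -ho, giving *hujesariziuvho*.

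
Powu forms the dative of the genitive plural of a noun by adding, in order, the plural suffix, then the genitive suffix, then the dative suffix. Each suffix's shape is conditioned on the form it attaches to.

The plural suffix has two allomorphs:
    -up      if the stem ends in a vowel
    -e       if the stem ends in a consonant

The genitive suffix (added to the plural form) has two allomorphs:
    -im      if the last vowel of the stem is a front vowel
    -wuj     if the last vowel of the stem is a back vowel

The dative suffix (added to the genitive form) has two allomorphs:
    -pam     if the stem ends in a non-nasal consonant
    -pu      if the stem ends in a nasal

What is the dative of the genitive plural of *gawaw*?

The final sound of *gawaw* is /w/, which is a consonant, so the plural suffix is -e, giving *gawawe*.
The last vowel of the plural form *gawawe* is /e/, which is a front vowel, so the genitive suffix is -im, giving *gawaweim*.
Since the final consonant of the genitive form *gawaweim* is /m/ (a nasal), it takes -pu, giving *gawaweimpu*.

gawaweimpu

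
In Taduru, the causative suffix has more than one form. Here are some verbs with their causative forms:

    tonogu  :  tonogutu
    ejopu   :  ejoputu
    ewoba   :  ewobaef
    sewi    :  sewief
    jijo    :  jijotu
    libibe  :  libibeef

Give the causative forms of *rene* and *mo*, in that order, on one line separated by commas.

The suffix is conditioned by the last vowel: -tu when the last vowel of the stem is a rounded vowel (*tonogu*, *ejopu*, *jijo*); -ef when the last vowel of the stem is an unrounded vowel (*ewoba*, *sewi*, *libibe*).
Since the last vowel of *rene* is /e/ (an unrounded vowel), it takes -ef, giving *reneef*.
*mo* — last vowel /o/ (a rounded vowel) → -tu → *motu*.

reneef, motu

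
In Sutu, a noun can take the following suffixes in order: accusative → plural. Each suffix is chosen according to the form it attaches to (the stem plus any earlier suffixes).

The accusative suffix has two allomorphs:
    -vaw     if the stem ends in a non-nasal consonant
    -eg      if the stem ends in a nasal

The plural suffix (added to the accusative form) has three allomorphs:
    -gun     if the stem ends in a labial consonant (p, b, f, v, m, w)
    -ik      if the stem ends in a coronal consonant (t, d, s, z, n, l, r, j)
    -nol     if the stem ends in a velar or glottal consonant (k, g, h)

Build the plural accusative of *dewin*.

dewinegnol

Since the final consonant of *dewin* is /n/ (a nasal), it takes -eg, giving *dewineg*.
The accusative form *dewineg*: final consonant = /g/, velar/glottal → -nol → *dewinegnol*.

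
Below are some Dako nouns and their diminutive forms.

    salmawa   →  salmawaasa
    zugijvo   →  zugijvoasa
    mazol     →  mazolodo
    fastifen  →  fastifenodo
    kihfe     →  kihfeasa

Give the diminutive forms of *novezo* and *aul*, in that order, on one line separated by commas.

The pattern is consonant vs. vowel: -odo when the stem ends in a consonant (*mazol*, *fastifen*); -asa when the stem ends in a vowel (*salmawa*, *zugijvo*, *kihfe*).
*novezo*: final sound = /o/, a vowel → -asa → *novezoasa*.
The final sound of *aul* is /l/, which is a consonant, so the suffix is -odo, giving *aulodo*.

novezoasa, aulodo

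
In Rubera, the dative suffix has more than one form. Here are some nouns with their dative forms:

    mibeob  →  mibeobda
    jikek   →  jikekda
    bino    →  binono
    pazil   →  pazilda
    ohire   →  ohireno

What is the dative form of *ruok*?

The pattern is consonant vs. vowel: -da when the stem ends in a consonant (*mibeob*, *jikek*, *pazil*); -no when the stem ends in a vowel (*bino*, *ohire*).
*ruok*: final sound = /k/, a consonant → -da → *ruokda*.

ruokda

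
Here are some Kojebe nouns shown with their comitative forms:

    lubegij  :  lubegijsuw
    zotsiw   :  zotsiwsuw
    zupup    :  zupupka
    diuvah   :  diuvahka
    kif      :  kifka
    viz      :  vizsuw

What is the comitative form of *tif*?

The alternation tracks the final consonant of the stem — -ka when the stem ends in a voiceless consonant (*zupup*, *diuvah*, *kif*); -suw when the stem ends in a voiced consonant (*lubegij*, *zotsiw*, *viz*).
Since the final consonant of *tif* is /f/ (voiceless), it takes -ka, giving *tifka*.

tifka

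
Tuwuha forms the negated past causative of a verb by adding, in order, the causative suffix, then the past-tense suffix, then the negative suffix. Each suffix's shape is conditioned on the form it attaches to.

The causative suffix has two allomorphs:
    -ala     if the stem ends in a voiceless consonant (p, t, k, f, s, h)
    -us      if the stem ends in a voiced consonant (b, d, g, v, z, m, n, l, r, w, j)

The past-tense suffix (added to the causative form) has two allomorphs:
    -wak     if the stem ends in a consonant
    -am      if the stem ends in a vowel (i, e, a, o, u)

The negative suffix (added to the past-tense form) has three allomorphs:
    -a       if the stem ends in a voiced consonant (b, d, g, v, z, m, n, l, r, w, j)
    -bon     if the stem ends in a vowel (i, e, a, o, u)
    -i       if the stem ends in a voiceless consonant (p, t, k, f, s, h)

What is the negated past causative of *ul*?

uluswaki

Since the final consonant of *ul* is /l/ (voiced), it takes -us, giving *ulus*.
Since the final sound of the causative form *ulus* is /s/ (a consonant), it takes -wak, giving *uluswak*.
The final sound of the past-tense form *uluswak* is /k/, which is a voiceless consonant, so the negative suffix is -i, giving *uluswaki*.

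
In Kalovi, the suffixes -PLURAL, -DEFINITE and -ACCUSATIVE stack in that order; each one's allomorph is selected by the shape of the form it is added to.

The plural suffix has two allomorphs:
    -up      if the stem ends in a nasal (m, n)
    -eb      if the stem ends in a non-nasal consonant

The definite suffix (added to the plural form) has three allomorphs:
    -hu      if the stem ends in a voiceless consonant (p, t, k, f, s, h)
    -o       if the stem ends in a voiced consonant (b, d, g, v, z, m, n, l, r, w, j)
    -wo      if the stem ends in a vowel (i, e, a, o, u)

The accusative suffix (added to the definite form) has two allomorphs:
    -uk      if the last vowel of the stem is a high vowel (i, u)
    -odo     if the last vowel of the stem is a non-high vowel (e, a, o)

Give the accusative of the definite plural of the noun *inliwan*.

inliwanuphuuk

*inliwan* — final consonant /n/ (a nasal) → -up → *inliwanup*.
The plural form *inliwanup*: final sound = /p/, a voiceless consonant → -hu → *inliwanuphu*.
The last vowel of the definite form *inliwanuphu* is /u/, which is a high vowel, so the accusative suffix is -uk, giving *inliwanuphuuk*.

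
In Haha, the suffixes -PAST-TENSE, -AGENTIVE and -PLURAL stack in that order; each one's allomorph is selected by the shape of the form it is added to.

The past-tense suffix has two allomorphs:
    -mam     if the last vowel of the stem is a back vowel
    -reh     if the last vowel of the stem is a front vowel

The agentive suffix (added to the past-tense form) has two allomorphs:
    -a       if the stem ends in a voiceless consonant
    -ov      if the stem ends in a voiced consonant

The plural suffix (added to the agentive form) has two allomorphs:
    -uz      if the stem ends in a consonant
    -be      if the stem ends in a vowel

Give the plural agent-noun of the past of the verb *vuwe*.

vuwerehabe

*vuwe*: last vowel = /e/, a front vowel → -reh → *vuwereh*.
The past-tense form *vuwereh*: final consonant = /h/, voiceless → -a → *vuwereha*.
Since the final sound of the agentive form *vuwereha* is /a/ (a vowel), it takes -be, giving *vuwerehabe*.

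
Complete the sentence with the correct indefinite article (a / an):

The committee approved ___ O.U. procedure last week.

an

The indefinite article is chosen by the initial *sound* of the following word, not its spelling.
The initialism *O.U.* is read letter by letter; the first letter, O, is pronounced /oʊ/, which begins with a vowel sound.
So the article is *an*: The committee approved an O.U. procedure last week.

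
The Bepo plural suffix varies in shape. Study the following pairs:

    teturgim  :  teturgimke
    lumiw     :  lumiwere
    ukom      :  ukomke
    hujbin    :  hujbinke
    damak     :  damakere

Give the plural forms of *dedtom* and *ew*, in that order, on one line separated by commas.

The pattern is nasality of the final consonant: -ke when the stem ends in a nasal (*teturgim*, *ukom*, *hujbin*); -ere when the stem ends in a non-nasal consonant (*lumiw*, *damak*).
*dedtom* — final consonant /m/ (a nasal) → -ke → *dedtomke*.
The final consonant of *ew* is /w/, which is non-nasal, so the suffix is -ere, giving *ewere*.

dedtomke, ewere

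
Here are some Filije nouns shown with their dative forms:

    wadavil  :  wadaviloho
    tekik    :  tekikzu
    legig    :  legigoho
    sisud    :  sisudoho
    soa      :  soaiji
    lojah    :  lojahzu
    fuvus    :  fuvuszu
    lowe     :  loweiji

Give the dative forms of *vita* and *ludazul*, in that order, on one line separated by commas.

vitaiji, ludazuloho

The alternation tracks the final sound of the stem — -zu when the stem ends in a voiceless consonant (*tekik*, *lojah*, *fuvus*); -oho when the stem ends in a voiced consonant (*wadavil*, *legig*, *sisud*); -iji when the stem ends in a vowel (*soa*, *lowe*).
The final sound of *vita* is /a/, which is a vowel, so the suffix is -iji, giving *vitaiji*.
Since the final sound of *ludazul* is /l/ (a voiced consonant), it takes -oho, giving *ludazuloho*.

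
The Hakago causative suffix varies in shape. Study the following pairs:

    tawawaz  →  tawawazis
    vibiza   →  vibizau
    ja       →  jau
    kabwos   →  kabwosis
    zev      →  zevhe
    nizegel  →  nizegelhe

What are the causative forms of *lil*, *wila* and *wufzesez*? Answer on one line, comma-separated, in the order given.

The suffix is conditioned by the final sound: -is when the stem ends in a sibilant (*tawawaz*, *kabwos*); -he when the stem ends in a non-sibilant consonant (*zev*, *nizegel*); -u when the stem ends in a vowel (*vibiza*, *ja*).
*lil*: final sound = /l/, a non-sibilant consonant → -he → *lilhe*.
The final sound of *wila* is /a/, which is a vowel, so the suffix is -u, giving *wilau*.
The final sound of *wufzesez* is /z/, which is a sibilant, so the suffix is -is, giving *wufzesezis*.

lilhe, wilau, wufzesezis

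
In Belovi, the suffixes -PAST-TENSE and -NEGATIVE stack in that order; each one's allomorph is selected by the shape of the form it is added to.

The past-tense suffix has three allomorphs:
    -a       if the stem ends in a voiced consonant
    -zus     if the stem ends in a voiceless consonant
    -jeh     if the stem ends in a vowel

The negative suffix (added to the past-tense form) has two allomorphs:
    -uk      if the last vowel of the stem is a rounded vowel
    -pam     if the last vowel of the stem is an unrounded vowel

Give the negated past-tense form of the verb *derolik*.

The final sound of *derolik* is /k/, which is a voiceless consonant, so the past-tense suffix is -zus, giving *derolikzus*.
The past-tense form *derolikzus*: last vowel = /u/, a rounded vowel → -uk → *derolikzusuk*.

derolikzusuk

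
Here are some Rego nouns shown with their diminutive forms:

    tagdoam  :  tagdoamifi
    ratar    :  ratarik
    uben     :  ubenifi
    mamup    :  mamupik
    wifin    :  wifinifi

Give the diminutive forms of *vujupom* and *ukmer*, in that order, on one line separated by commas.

The pattern is nasality of the final consonant: -ifi when the stem ends in a nasal (*tagdoam*, *uben*, *wifin*); -ik when the stem ends in a non-nasal consonant (*ratar*, *mamup*).
The final consonant of *vujupom* is /m/, which is a nasal, so the suffix is -ifi, giving *vujupomifi*.
Since the final consonant of *ukmer* is /r/ (non-nasal), it takes -ik, giving *ukmerik*.

vujupomifi, ukmerik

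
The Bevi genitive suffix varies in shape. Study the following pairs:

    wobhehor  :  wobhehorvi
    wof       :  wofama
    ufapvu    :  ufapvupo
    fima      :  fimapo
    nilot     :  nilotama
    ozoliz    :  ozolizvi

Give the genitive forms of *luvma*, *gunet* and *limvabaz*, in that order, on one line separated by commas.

luvmapo, gunetama, limvabazvi

The suffix is conditioned by the final sound: -ama when the stem ends in a voiceless consonant (*wof*, *nilot*); -vi when the stem ends in a voiced consonant (*wobhehor*, *ozoliz*); -po when the stem ends in a vowel (*ufapvu*, *fima*).
Since the final sound of *luvma* is /a/ (a vowel), it takes -po, giving *luvmapo*.
Since the final sound of *gunet* is /t/ (a voiceless consonant), it takes -ama, giving *gunetama*.
*limvabaz* — final sound /z/ (a voiced consonant) → -vi → *limvabazvi*.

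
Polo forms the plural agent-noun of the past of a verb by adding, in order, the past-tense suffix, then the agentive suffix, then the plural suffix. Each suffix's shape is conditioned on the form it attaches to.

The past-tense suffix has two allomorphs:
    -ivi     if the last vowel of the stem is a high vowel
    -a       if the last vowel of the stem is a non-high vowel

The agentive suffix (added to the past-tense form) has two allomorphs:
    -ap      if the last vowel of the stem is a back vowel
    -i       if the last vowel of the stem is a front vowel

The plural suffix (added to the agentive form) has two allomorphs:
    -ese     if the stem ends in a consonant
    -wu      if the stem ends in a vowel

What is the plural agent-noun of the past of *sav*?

*sav* — last vowel /a/ (a non-high vowel) → -a → *sava*.
Since the last vowel of the past-tense form *sava* is /a/ (a back vowel), it takes -ap, giving *savaap*.
The final sound of the agentive form *savaap* is /p/, which is a consonant, so the plural suffix is -ese, giving *savaapese*.

savaapese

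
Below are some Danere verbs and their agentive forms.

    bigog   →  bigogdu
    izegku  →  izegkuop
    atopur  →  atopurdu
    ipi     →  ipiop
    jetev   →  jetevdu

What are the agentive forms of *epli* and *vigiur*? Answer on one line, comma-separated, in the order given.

The suffix is conditioned by the final sound: -du when the stem ends in a consonant (*bigog*, *atopur*, *jetev*); -op when the stem ends in a vowel (*izegku*, *ipi*).
The final sound of *epli* is /i/, which is a vowel, so the suffix is -op, giving *epliop*.
Since the final sound of *vigiur* is /r/ (a consonant), it takes -du, giving *vigiurdu*.

epliop, vigiurdu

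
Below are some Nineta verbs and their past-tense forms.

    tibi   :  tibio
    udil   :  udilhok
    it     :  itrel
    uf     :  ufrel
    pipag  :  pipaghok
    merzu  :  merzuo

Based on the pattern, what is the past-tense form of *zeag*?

The suffix is conditioned by the final sound: -rel when the stem ends in a voiceless consonant (*it*, *uf*); -hok when the stem ends in a voiced consonant (*udil*, *pipag*); -o when the stem ends in a vowel (*tibi*, *merzu*).
The final sound of *zeag* is /g/, which is a voiced consonant, so the suffix is -hok, giving *zeaghok*.

zeaghok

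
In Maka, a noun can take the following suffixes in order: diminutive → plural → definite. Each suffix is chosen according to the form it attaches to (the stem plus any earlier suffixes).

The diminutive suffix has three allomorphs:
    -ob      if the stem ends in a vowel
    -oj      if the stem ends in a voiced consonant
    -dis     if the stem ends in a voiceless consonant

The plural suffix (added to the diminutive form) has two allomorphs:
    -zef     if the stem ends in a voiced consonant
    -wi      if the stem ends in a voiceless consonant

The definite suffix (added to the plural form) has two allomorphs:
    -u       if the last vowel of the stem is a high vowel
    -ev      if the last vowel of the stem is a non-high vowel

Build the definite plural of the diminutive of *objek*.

*objek* — final sound /k/ (a voiceless consonant) → -dis → *objekdis*.
The diminutive form *objekdis*: final consonant = /s/, voiceless → -wi → *objekdiswi*.
The plural form *objekdiswi* — last vowel /i/ (a high vowel) → -u → *objekdiswiu*.

objekdiswiu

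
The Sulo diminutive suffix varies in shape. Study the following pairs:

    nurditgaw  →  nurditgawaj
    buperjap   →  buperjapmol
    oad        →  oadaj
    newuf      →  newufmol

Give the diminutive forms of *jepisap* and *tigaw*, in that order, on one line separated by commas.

jepisapmol, tigawaj

The alternation tracks the final consonant of the stem — -mol when the stem ends in a voiceless consonant (*buperjap*, *newuf*); -aj when the stem ends in a voiced consonant (*nurditgaw*, *oad*).
*jepisap* — final consonant /p/ (voiceless) → -mol → *jepisapmol*.
*tigaw* — final consonant /w/ (voiced) → -aj → *tigawaj*.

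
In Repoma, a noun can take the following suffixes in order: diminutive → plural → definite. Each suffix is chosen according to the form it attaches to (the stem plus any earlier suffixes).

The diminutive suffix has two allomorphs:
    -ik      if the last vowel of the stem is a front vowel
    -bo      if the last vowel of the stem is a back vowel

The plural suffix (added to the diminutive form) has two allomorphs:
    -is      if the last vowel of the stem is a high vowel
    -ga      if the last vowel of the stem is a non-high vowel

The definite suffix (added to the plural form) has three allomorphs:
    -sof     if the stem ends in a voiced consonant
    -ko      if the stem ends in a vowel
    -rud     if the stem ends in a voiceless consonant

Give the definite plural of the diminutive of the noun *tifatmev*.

tifatmevikisrud

*tifatmev* — last vowel /e/ (a front vowel) → -ik → *tifatmevik*.
The diminutive form *tifatmevik*: last vowel = /i/, a high vowel → -is → *tifatmevikis*.
The plural form *tifatmevikis*: final sound = /s/, a voiceless consonant → -rud → *tifatmevikisrud*.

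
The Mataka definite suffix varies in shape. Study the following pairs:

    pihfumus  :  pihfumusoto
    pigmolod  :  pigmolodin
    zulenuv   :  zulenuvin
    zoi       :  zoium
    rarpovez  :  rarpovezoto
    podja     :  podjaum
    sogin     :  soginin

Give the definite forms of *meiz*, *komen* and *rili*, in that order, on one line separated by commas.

meizoto, komenin, rilium

The pattern is sibilance of the final sound: -oto when the stem ends in a sibilant (*pihfumus*, *rarpovez*); -in when the stem ends in a non-sibilant consonant (*pigmolod*, *zulenuv*, *sogin*); -um when the stem ends in a vowel (*zoi*, *podja*).
The final sound of *meiz* is /z/, which is a sibilant, so the suffix is -oto, giving *meizoto*.
The final sound of *komen* is /n/, which is a non-sibilant consonant, so the suffix is -in, giving *komenin*.
The final sound of *rili* is /i/, which is a vowel, so the suffix is -um, giving *rilium*.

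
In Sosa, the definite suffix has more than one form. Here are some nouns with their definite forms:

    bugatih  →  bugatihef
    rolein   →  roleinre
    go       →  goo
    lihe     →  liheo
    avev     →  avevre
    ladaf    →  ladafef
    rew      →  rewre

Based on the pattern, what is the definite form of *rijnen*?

The alternation tracks the final sound of the stem — -ef when the stem ends in a voiceless consonant (*bugatih*, *ladaf*); -re when the stem ends in a voiced consonant (*rolein*, *avev*, *rew*); -o when the stem ends in a vowel (*go*, *lihe*).
Since the final sound of *rijnen* is /n/ (a voiced consonant), it takes -re, giving *rijnenre*.

rijnenre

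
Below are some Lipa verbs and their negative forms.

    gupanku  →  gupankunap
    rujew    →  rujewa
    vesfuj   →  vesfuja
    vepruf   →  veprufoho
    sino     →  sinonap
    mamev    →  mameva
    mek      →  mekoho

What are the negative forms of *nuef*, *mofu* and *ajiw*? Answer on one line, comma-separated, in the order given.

The pattern is voicing of the final sound: -oho when the stem ends in a voiceless consonant (*vepruf*, *mek*); -a when the stem ends in a voiced consonant (*rujew*, *vesfuj*, *mamev*); -nap when the stem ends in a vowel (*gupanku*, *sino*).
Since the final sound of *nuef* is /f/ (a voiceless consonant), it takes -oho, giving *nuefoho*.
*mofu* — final sound /u/ (a vowel) → -nap → *mofunap*.
*ajiw*: final sound = /w/, a voiced consonant → -a → *ajiwa*.

nuefoho, mofunap, ajiwa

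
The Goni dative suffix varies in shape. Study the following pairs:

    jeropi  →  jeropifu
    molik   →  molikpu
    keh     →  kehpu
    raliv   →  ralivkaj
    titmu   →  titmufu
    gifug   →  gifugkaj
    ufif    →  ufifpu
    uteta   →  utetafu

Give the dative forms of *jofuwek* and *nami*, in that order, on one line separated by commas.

The pattern is voicing of the final sound: -pu when the stem ends in a voiceless consonant (*molik*, *keh*, *ufif*); -kaj when the stem ends in a voiced consonant (*raliv*, *gifug*); -fu when the stem ends in a vowel (*jeropi*, *titmu*, *uteta*).
The final sound of *jofuwek* is /k/, which is a voiceless consonant, so the suffix is -pu, giving *jofuwekpu*.
The final sound of *nami* is /i/, which is a vowel, so the suffix is -fu, giving *namifu*.

jofuwekpu, namifu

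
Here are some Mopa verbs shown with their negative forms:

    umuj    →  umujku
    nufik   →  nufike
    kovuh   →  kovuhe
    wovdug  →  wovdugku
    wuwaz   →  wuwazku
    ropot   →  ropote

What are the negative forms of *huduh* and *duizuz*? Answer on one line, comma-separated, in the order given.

huduhe, duizuzku

Looking at the final consonant of each stem: -e when the stem ends in a voiceless consonant (*nufik*, *kovuh*, *ropot*); -ku when the stem ends in a voiced consonant (*umuj*, *wovdug*, *wuwaz*).
The final consonant of *huduh* is /h/, which is voiceless, so the suffix is -e, giving *huduhe*.
*duizuz*: final consonant = /z/, voiced → -ku → *duizuzku*.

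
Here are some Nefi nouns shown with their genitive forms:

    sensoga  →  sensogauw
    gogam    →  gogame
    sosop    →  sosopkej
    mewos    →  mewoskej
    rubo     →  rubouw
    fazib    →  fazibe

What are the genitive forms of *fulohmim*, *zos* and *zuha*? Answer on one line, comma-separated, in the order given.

fulohmime, zoskej, zuhauw

The pattern is voicing of the final sound: -kej when the stem ends in a voiceless consonant (*sosop*, *mewos*); -e when the stem ends in a voiced consonant (*gogam*, *fazib*); -uw when the stem ends in a vowel (*sensoga*, *rubo*).
Since the final sound of *fulohmim* is /m/ (a voiced consonant), it takes -e, giving *fulohmime*.
The final sound of *zos* is /s/, which is a voiceless consonant, so the suffix is -kej, giving *zoskej*.
Since the final sound of *zuha* is /a/ (a vowel), it takes -uw, giving *zuhauw*.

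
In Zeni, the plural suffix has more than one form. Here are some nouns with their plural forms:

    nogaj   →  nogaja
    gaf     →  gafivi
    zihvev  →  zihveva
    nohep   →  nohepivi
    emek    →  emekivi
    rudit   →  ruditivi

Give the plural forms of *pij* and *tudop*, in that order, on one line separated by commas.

The suffix is conditioned by the final consonant: -ivi when the stem ends in a voiceless consonant (*gaf*, *nohep*, *emek*, *rudit*); -a when the stem ends in a voiced consonant (*nogaj*, *zihvev*).
Since the final consonant of *pij* is /j/ (voiced), it takes -a, giving *pija*.
*tudop*: final consonant = /p/, voiceless → -ivi → *tudopivi*.

pija, tudopivi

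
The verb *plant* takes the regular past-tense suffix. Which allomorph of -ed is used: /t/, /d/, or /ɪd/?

The stem *plant* ends in /t/ or /d/.
The -ed suffix is realized as /ɪd/ after /t, d/; as /t/ after other voiceless consonants; and as /d/ after other voiced sounds.
So -ed on *plant* is pronounced /ɪd/.

/ɪd/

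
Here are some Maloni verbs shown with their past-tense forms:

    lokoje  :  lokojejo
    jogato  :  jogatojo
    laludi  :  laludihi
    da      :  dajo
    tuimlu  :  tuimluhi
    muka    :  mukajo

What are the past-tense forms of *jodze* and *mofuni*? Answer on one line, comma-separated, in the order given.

The suffix is conditioned by the last vowel: -hi when the last vowel of the stem is a high vowel (*laludi*, *tuimlu*); -jo when the last vowel of the stem is a non-high vowel (*lokoje*, *jogato*, *da*, *muka*).
*jodze*: last vowel = /e/, a non-high vowel → -jo → *jodzejo*.
*mofuni* — last vowel /i/ (a high vowel) → -hi → *mofunihi*.

jodzejo, mofunihi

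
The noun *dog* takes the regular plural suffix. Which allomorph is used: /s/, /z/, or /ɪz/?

The stem *dog* ends in a voiced non-sibilant sound.
The plural suffix surfaces as /ɪz/ after sibilants, /s/ after other voiceless consonants, and /z/ after other voiced sounds.
So the plural -s on *dog* is pronounced /z/.

/z/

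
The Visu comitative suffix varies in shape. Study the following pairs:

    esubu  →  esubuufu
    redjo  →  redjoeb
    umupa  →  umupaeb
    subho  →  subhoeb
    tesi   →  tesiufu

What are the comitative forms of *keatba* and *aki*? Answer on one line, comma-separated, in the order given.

Looking at the last vowel of each stem: -ufu when the last vowel of the stem is a high vowel (*esubu*, *tesi*); -eb when the last vowel of the stem is a non-high vowel (*redjo*, *umupa*, *subho*).
*keatba*: last vowel = /a/, a non-high vowel → -eb → *keatbaeb*.
*aki*: last vowel = /i/, a high vowel → -ufu → *akiufu*.

keatbaeb, akiufu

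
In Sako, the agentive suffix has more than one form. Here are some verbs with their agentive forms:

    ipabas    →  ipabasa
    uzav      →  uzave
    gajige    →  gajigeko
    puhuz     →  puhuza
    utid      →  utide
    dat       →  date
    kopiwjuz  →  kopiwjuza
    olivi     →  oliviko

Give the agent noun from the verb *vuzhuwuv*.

The pattern is sibilance of the final sound: -a when the stem ends in a sibilant (*ipabas*, *puhuz*, *kopiwjuz*); -e when the stem ends in a non-sibilant consonant (*uzav*, *utid*, *dat*); -ko when the stem ends in a vowel (*gajige*, *olivi*).
The final sound of *vuzhuwuv* is /v/, which is a non-sibilant consonant, so the suffix is -e, giving *vuzhuwuve*.

vuzhuwuve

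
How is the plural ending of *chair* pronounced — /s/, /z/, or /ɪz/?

/z/

The stem *chair* ends in a voiced non-sibilant sound.
The plural suffix surfaces as /ɪz/ after sibilants, /s/ after other voiceless consonants, and /z/ after other voiced sounds.
So the plural -s on *chair* is pronounced /z/.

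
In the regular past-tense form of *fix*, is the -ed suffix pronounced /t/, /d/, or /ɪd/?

The stem *fix* ends in a voiceless consonant other than /t/.
The -ed suffix is realized as /ɪd/ after /t, d/; as /t/ after other voiceless consonants; and as /d/ after other voiced sounds.
So -ed on *fix* is pronounced /t/.

/t/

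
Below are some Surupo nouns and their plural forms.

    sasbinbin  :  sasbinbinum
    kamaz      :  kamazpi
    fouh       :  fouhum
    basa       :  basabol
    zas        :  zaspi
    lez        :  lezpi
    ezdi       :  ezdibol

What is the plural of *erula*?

The suffix is conditioned by the final sound: -pi when the stem ends in a sibilant (*kamaz*, *zas*, *lez*); -um when the stem ends in a non-sibilant consonant (*sasbinbin*, *fouh*); -bol when the stem ends in a vowel (*basa*, *ezdi*).
The final sound of *erula* is /a/, which is a vowel, so the suffix is -bol, giving *erulabol*.

erulabol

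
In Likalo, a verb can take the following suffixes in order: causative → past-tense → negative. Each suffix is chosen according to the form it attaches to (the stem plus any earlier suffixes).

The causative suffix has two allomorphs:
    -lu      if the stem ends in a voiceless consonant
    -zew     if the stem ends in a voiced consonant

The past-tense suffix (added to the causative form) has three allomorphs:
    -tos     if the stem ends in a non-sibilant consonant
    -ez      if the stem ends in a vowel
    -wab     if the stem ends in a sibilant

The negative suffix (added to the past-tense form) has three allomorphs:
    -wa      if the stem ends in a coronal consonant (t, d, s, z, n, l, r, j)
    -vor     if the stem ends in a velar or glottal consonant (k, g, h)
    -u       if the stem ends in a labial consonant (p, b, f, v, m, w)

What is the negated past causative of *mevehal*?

Since the final consonant of *mevehal* is /l/ (voiced), it takes -zew, giving *mevehalzew*.
Since the final sound of the causative form *mevehalzew* is /w/ (a non-sibilant consonant), it takes -tos, giving *mevehalzewtos*.
The past-tense form *mevehalzewtos*: final consonant = /s/, coronal → -wa → *mevehalzewtoswa*.

mevehalzewtoswa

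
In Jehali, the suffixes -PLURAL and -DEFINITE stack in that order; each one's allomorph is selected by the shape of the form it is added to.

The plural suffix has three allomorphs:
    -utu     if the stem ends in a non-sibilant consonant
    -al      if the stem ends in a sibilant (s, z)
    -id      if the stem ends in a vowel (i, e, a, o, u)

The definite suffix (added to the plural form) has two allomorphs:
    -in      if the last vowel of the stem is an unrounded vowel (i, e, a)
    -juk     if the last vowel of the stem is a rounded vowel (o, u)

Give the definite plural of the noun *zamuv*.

The final sound of *zamuv* is /v/, which is a non-sibilant consonant, so the plural suffix is -utu, giving *zamuvutu*.
The last vowel of the plural form *zamuvutu* is /u/, which is a rounded vowel, so the definite suffix is -juk, giving *zamuvutujuk*.

zamuvutujuk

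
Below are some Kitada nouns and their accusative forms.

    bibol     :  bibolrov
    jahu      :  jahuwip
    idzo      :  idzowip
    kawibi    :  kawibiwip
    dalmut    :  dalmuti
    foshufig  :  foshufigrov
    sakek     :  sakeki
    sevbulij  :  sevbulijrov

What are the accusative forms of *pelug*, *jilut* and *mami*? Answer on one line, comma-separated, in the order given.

pelugrov, jiluti, mamiwip

The suffix is conditioned by the final sound: -i when the stem ends in a voiceless consonant (*dalmut*, *sakek*); -rov when the stem ends in a voiced consonant (*bibol*, *foshufig*, *sevbulij*); -wip when the stem ends in a vowel (*jahu*, *idzo*, *kawibi*).
*pelug* — final sound /g/ (a voiced consonant) → -rov → *pelugrov*.
*jilut* — final sound /t/ (a voiceless consonant) → -i → *jiluti*.
*mami* — final sound /i/ (a vowel) → -wip → *mamiwip*.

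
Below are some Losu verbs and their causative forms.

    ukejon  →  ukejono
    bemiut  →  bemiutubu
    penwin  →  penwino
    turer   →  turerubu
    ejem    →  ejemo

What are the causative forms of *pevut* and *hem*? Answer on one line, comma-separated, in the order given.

The alternation tracks the final consonant of the stem — -o when the stem ends in a nasal (*ukejon*, *penwin*, *ejem*); -ubu when the stem ends in a non-nasal consonant (*bemiut*, *turer*).
The final consonant of *pevut* is /t/, which is non-nasal, so the suffix is -ubu, giving *pevutubu*.
*hem* — final consonant /m/ (a nasal) → -o → *hemo*.

pevutubu, hemo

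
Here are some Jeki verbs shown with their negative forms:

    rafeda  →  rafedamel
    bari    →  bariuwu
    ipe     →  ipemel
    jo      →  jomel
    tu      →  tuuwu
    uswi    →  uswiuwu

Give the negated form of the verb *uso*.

usomel

Looking at the last vowel of each stem: -uwu when the last vowel of the stem is a high vowel (*bari*, *tu*, *uswi*); -mel when the last vowel of the stem is a non-high vowel (*rafeda*, *ipe*, *jo*).
*uso* — last vowel /o/ (a non-high vowel) → -mel → *usomel*.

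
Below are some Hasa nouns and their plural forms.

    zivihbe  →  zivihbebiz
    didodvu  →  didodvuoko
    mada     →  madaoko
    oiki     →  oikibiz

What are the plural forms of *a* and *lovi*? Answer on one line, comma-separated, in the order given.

aoko, lovibiz

The pattern is front/back vowel harmony: -biz when the last vowel of the stem is a front vowel (*zivihbe*, *oiki*); -oko when the last vowel of the stem is a back vowel (*didodvu*, *mada*).
*a* — last vowel /a/ (a back vowel) → -oko → *aoko*.
*lovi*: last vowel = /i/, a front vowel → -biz → *lovibiz*.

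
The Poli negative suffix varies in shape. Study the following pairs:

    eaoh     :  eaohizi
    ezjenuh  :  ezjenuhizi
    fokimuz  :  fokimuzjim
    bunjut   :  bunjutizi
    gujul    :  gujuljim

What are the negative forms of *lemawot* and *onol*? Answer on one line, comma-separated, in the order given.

Looking at the final consonant of each stem: -izi when the stem ends in a voiceless consonant (*eaoh*, *ezjenuh*, *bunjut*); -jim when the stem ends in a voiced consonant (*fokimuz*, *gujul*).
*lemawot* — final consonant /t/ (voiceless) → -izi → *lemawotizi*.
*onol* — final consonant /l/ (voiced) → -jim → *onoljim*.

lemawotizi, onoljim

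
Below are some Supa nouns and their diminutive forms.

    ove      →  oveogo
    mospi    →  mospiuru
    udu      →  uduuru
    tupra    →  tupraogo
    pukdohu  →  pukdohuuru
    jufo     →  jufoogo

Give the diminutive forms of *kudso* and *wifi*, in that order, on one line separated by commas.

kudsoogo, wifiuru

The pattern is height harmony: -uru when the last vowel of the stem is a high vowel (*mospi*, *udu*, *pukdohu*); -ogo when the last vowel of the stem is a non-high vowel (*ove*, *tupra*, *jufo*).
The last vowel of *kudso* is /o/, which is a non-high vowel, so the suffix is -ogo, giving *kudsoogo*.
*wifi*: last vowel = /i/, a high vowel → -uru → *wifiuru*.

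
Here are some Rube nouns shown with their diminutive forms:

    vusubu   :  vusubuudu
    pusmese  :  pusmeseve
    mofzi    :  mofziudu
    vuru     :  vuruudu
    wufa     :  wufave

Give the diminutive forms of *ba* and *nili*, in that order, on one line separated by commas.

Looking at the last vowel of each stem: -udu when the last vowel of the stem is a high vowel (*vusubu*, *mofzi*, *vuru*); -ve when the last vowel of the stem is a non-high vowel (*pusmese*, *wufa*).
Since the last vowel of *ba* is /a/ (a non-high vowel), it takes -ve, giving *bave*.
The last vowel of *nili* is /i/, which is a high vowel, so the suffix is -udu, giving *niliudu*.

bave, niliudu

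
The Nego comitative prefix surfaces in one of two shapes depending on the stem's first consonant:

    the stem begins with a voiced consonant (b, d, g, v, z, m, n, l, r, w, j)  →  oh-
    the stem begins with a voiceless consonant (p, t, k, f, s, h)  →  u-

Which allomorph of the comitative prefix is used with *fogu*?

u-

The first consonant of *fogu* is /f/, which is voiceless, so the prefix is u-.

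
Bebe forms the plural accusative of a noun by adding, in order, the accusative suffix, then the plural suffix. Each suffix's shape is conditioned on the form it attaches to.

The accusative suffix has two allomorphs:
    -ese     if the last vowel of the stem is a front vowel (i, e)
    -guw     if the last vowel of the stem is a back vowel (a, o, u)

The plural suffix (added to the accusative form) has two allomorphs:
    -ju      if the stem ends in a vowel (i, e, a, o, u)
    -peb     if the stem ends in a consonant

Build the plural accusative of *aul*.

Since the last vowel of *aul* is /u/ (a back vowel), it takes -guw, giving *aulguw*.
The accusative form *aulguw*: final sound = /w/, a consonant → -peb → *aulguwpeb*.

aulguwpeb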